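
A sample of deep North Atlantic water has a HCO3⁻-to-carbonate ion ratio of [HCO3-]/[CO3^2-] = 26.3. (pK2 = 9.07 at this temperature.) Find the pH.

From K2 = [H⁺][CO3^2-]/[HCO3-]:  pH = pK2 − log₁₀([HCO3-]/[CO3^2-])
log₁₀(26.3) = +1.420
pH = 9.07 − (+1.420) = 7.65

pH = 7.65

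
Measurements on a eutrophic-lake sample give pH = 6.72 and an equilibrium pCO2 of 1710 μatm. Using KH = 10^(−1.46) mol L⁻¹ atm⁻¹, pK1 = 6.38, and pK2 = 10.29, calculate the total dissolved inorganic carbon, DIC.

[CO2*] = KH · pCO2 = 10^(−1.46) × 1710×10^-6 = 5.929×10^-5 mol/L
α₀ = 1/(1 + K1/[H⁺] + K1K2/[H⁺]²) = 1/(1 + 10^+0.34 + 10^-3.23) = 0.3136
DIC = [CO2*]/α₀ = 5.929×10^-5 / 0.3136 = 0.189 mmol/L

DIC = 0.189 mmol/L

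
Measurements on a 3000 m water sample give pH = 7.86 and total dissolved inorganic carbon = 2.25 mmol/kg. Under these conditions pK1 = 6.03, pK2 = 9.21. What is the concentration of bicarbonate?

[HCO3⁻] = 2.12 mmol/kg

α₁ = 1 / (1 + [H⁺]/K1 + K2/[H⁺]) = 1 / (1 + 10^-1.83 + 10^-1.35)
   = 1 / (1 + 0.014791 + 0.044668) = 1/1.0595 = 0.9439
[HCO3⁻] = α₁ × DIC = 0.9439 × 2.25 = 2.12 mmol/kg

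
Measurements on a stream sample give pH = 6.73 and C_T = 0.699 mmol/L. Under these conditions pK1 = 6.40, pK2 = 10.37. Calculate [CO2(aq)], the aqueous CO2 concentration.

α₀ = 1 / (1 + K1/[H⁺] + K1K2/[H⁺]²) = 1 / (1 + 10^+0.33 + 10^-3.31)
   = 1 / (1 + 2.1380 + 0.00048978) = 1/3.1385 = 0.3186
[CO2*] = α₀ × DIC = 0.3186 × 0.699 = 0.223 mmol/L

[CO2*] = 0.223 mmol/L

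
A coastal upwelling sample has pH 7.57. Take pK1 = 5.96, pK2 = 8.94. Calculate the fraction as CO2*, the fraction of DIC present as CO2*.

α₀ = 1 / (1 + K1/[H⁺] + K1K2/[H⁺]²) = 1 / (1 + 10^+1.61 + 10^+0.24)
   = 1 / (1 + 40.738 + 1.7378) = 1/43.476 = 0.02300

α₀ = 0.0230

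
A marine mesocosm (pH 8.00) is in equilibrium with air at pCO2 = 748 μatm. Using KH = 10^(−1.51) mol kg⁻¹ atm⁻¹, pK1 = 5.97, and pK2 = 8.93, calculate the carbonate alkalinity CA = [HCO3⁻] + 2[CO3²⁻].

[CO2*] = KH · pCO2 = 10^(−1.51) × 748×10^-6 = 2.312×10^-5 mol/kg
α₀ = 1/(1 + K1/[H⁺] + K1K2/[H⁺]²) = 1/(1 + 10^+2.03 + 10^+1.10) = 0.008282
DIC = [CO2*]/α₀ = 2.312×10^-5 / 0.008282 = 2.791 mmol/kg
CA = (α₁ + 2α₂)·DIC = (0.8875 + 2×0.1043) × 2.791 = 3.06 mmol/kg

CA = 3.06 mmol/kg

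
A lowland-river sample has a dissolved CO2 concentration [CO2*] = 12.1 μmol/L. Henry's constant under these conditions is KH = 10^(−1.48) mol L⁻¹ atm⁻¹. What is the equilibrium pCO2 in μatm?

pCO2 = 365 μatm

KH = 10^(−1.48) = 3.311×10^-2 mol L⁻¹ atm⁻¹
pCO2 = [CO2*]/KH = 12.1×10^-6 / 3.311×10^-2 = 3.65×10^-4 atm = 365 μatm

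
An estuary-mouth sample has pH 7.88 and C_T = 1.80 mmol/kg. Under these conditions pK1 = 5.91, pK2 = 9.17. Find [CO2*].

[CO2*] = 18.2 μmol/kg

α₀ = 1 / (1 + K1/[H⁺] + K1K2/[H⁺]²) = 1 / (1 + 10^+1.97 + 10^+0.68)
   = 1 / (1 + 93.325 + 4.7863) = 1/99.112 = 0.01009
[CO2*] = α₀ × DIC = 0.01009 × 1.80 = 0.0182 mmol/kg = 18.2 μmol/kg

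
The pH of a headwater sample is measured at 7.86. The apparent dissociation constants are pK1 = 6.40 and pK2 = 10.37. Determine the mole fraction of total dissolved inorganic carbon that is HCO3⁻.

α₁ = 1 / (1 + [H⁺]/K1 + K2/[H⁺]) = 1 / (1 + 10^-1.46 + 10^-2.51)
   = 1 / (1 + 0.034674 + 0.0030903) = 1/1.0378 = 0.9636

α₁ = 0.964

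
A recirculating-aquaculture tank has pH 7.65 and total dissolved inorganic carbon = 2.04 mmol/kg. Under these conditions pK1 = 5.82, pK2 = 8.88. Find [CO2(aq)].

α₀ = 1 / (1 + K1/[H⁺] + K1K2/[H⁺]²) = 1 / (1 + 10^+1.83 + 10^+0.60)
   = 1 / (1 + 67.608 + 3.9811) = 1/72.589 = 0.01378
[CO2*] = α₀ × DIC = 0.01378 × 2.04 = 0.0281 mmol/kg

[CO2*] = 0.0281 mmol/kg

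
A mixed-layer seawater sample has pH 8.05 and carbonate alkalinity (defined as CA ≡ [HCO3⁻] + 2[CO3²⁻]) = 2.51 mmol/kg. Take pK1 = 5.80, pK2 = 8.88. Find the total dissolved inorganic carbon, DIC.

DIC = 2.23 mmol/kg

CA = [HCO3⁻] + 2[CO3²⁻] = (α₁ + 2α₂)·DIC
At pH 8.05: [H⁺]/K1 = 10^-2.25 = 0.0056234, K2/[H⁺] = 10^-0.83 = 0.14791
α₁ = 1/(1 + 0.0056234 + 0.14791) = 1/1.1535 = 0.8669; α₂ = α₁·K2/[H⁺] = 0.1282
α₁ + 2α₂ = 1.1233
DIC = CA / (α₁ + 2α₂) = 2.51 / 1.1233 = 2.23 mmol/kg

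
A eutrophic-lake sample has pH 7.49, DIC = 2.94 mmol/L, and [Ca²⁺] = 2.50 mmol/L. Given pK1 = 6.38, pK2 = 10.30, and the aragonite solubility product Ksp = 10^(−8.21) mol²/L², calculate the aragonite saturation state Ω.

Ω = 1.71

α₂ = 1 / (1 + [H⁺]/K2 + [H⁺]²/(K1K2)) = 1 / (1 + 10^+2.81 + 10^+1.70)
   = 1 / (1 + 645.65 + 50.119) = 1/696.77 = 0.001435
[CO3²⁻] = α₂ × DIC = 0.001435 × 2.94 = 0.004219 mmol/L = 4.219 μmol/L
Ksp = 10^(−8.21) = 6.166×10^-9
Ω = [Ca²⁺][CO3²⁻]/Ksp = (2.50×10^-3)(4.219×10^-6) / 6.166×10^-9 = 1.71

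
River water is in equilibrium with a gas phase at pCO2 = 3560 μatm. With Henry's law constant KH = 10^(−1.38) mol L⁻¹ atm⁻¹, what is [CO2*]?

[CO2*] = 148 μmol/L

KH = 10^(−1.38) = 4.169×10^-2 mol L⁻¹ atm⁻¹
[CO2*] = KH · pCO2 = 4.169×10^-2 × 3560×10^-6 atm = 1.48×10^-4 mol/L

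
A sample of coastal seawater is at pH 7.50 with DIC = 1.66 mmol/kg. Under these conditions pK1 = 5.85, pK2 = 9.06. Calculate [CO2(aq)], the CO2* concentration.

[CO2*] = 0.0354 mmol/kg

α₀ = 1 / (1 + K1/[H⁺] + K1K2/[H⁺]²) = 1 / (1 + 10^+1.65 + 10^+0.09)
   = 1 / (1 + 44.668 + 1.2303) = 1/46.899 = 0.02132
[CO2*] = α₀ × DIC = 0.02132 × 1.66 = 0.0354 mmol/kg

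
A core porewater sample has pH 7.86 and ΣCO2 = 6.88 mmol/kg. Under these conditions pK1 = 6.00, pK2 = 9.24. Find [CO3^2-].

α₂ = 1 / (1 + [H⁺]/K2 + [H⁺]²/(K1K2)) = 1 / (1 + 10^+1.38 + 10^-0.48)
   = 1 / (1 + 23.988 + 0.33113) = 1/25.319 = 0.03950
[CO3²⁻] = α₂ × DIC = 0.03950 × 6.88 = 0.272 mmol/kg

[CO3²⁻] = 0.272 mmol/kg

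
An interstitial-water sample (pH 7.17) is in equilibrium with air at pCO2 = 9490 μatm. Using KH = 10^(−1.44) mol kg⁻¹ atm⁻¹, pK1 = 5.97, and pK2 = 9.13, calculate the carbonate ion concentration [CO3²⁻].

[CO3²⁻] = 0.0599 mmol/kg

[CO2*] = KH · pCO2 = 10^(−1.44) × 9490×10^-6 = 3.446×10^-4 mol/kg
α₀ = 1/(1 + K1/[H⁺] + K1K2/[H⁺]²) = 1/(1 + 10^+1.20 + 10^-0.76) = 0.05875
DIC = [CO2*]/α₀ = 3.446×10^-4 / 0.05875 = 5.865 mmol/kg
[CO3²⁻] = α₂·DIC; α₂ = 0.01021, so [CO3²⁻] = 0.01021 × 5.865 = 0.0599 mmol/kg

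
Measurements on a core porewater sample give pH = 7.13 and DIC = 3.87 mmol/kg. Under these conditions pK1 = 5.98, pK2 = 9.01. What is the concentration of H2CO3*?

α₀ = 1 / (1 + K1/[H⁺] + K1K2/[H⁺]²) = 1 / (1 + 10^+1.15 + 10^-0.73)
   = 1 / (1 + 14.125 + 0.18621) = 1/15.312 = 0.06531
[CO2*] = α₀ × DIC = 0.06531 × 3.87 = 0.253 mmol/kg

[CO2*] = 0.253 mmol/kg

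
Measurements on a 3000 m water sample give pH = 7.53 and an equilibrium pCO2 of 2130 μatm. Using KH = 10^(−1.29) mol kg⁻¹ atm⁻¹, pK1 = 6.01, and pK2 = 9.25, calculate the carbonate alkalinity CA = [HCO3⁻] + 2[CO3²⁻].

CA = 3.76 mmol/kg

[CO2*] = KH · pCO2 = 10^(−1.29) × 2130×10^-6 = 1.092×10^-4 mol/kg
α₀ = 1/(1 + K1/[H⁺] + K1K2/[H⁺]²) = 1/(1 + 10^+1.52 + 10^-0.20) = 0.02878
DIC = [CO2*]/α₀ = 1.092×10^-4 / 0.02878 = 3.795 mmol/kg
CA = (α₁ + 2α₂)·DIC = (0.9531 + 2×0.01816) × 3.795 = 3.76 mmol/kg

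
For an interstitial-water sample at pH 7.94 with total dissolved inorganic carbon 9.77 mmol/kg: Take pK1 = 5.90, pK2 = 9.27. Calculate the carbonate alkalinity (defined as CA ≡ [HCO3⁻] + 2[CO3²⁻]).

CA = 10.1 mmol/kg

CA = [HCO3⁻] + 2[CO3²⁻] = (α₁ + 2α₂)·DIC
At pH 7.94: [H⁺]/K1 = 10^-2.04 = 0.0091201, K2/[H⁺] = 10^-1.33 = 0.046774
α₁ = 1/(1 + 0.0091201 + 0.046774) = 1/1.0559 = 0.9471; α₂ = α₁·K2/[H⁺] = 0.04430
α₁ + 2α₂ = 1.0357
CA = 1.0357 × 9.77 = 10.1 mmol/kg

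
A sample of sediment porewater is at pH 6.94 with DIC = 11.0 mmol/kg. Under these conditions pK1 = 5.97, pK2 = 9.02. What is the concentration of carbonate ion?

α₂ = 1 / (1 + [H⁺]/K2 + [H⁺]²/(K1K2)) = 1 / (1 + 10^+2.08 + 10^+1.11)
   = 1 / (1 + 120.23 + 12.882) = 1/134.11 = 0.007457
[CO3²⁻] = α₂ × DIC = 0.007457 × 11.0 = 0.0820 mmol/kg

[CO3²⁻] = 0.0820 mmol/kg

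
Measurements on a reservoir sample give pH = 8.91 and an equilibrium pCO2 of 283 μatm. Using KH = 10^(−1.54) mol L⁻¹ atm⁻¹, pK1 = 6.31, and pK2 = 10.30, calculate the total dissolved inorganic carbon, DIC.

[CO2*] = KH · pCO2 = 10^(−1.54) × 283×10^-6 = 8.162×10^-6 mol/L
α₀ = 1/(1 + K1/[H⁺] + K1K2/[H⁺]²) = 1/(1 + 10^+2.60 + 10^+1.21) = 0.002408
DIC = [CO2*]/α₀ = 8.162×10^-6 / 0.002408 = 3.39 mmol/L

DIC = 3.39 mmol/L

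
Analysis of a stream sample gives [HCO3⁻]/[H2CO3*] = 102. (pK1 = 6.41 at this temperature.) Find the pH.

From K1 = [H⁺][HCO3⁻]/[H2CO3*]:  pH = pK1 + log₁₀([HCO3⁻]/[H2CO3*])
log₁₀(102) = +2.009
pH = 6.41 + (+2.009) = 8.42

pH = 8.42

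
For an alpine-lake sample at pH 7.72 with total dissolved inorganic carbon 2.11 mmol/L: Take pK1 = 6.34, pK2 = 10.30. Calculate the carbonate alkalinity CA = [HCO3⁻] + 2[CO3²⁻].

CA = [HCO3⁻] + 2[CO3²⁻] = (α₁ + 2α₂)·DIC
At pH 7.72: [H⁺]/K1 = 10^-1.38 = 0.041687, K2/[H⁺] = 10^-2.58 = 0.0026303
α₁ = 1/(1 + 0.041687 + 0.0026303) = 1/1.0443 = 0.9576; α₂ = α₁·K2/[H⁺] = 0.002519
α₁ + 2α₂ = 0.9626
CA = 0.9626 × 2.11 = 2.03 mmol/L

CA = 2.03 mmol/L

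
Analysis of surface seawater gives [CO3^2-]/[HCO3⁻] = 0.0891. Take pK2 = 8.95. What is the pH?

pH = 7.90

From K2 = [H⁺][CO3^2-]/[HCO3⁻]:  pH = pK2 + log₁₀([CO3^2-]/[HCO3⁻])
log₁₀(0.0891) = -1.050
pH = 8.95 + (-1.050) = 7.90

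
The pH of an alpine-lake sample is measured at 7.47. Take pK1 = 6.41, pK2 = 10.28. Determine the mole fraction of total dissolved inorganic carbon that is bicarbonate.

α₁ = 1 / (1 + [H⁺]/K1 + K2/[H⁺]) = 1 / (1 + 10^-1.06 + 10^-2.81)
   = 1 / (1 + 0.087096 + 0.0015488) = 1/1.0886 = 0.9186

α₁ = 0.919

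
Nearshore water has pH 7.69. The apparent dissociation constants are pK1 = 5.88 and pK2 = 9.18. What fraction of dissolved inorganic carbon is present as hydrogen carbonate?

α₁ = 1 / (1 + [H⁺]/K1 + K2/[H⁺]) = 1 / (1 + 10^-1.81 + 10^-1.49)
   = 1 / (1 + 0.015488 + 0.032359) = 1/1.0478 = 0.9543

α₁ = 0.954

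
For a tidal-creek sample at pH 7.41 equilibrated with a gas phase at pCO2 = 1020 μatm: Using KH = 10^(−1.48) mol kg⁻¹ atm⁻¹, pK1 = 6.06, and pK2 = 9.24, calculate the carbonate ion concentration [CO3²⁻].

[CO3²⁻] = 11.2 μmol/kg

[CO2*] = KH · pCO2 = 10^(−1.48) × 1020×10^-6 = 3.378×10^-5 mol/kg
α₀ = 1/(1 + K1/[H⁺] + K1K2/[H⁺]²) = 1/(1 + 10^+1.35 + 10^-0.48) = 0.04216
DIC = [CO2*]/α₀ = 3.378×10^-5 / 0.04216 = 0.8011 mmol/kg
[CO3²⁻] = α₂·DIC; α₂ = 0.01396, so [CO3²⁻] = 0.01396 × 0.8011 = 0.0112 mmol/kg = 11.2 μmol/kg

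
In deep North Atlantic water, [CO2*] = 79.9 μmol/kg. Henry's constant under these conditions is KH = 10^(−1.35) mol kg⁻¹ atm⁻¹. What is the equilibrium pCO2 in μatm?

KH = 10^(−1.35) = 4.467×10^-2 mol kg⁻¹ atm⁻¹
pCO2 = [CO2*]/KH = 79.9×10^-6 / 4.467×10^-2 = 1.79×10^-3 atm = 1790 μatm

pCO2 = 1790 μatm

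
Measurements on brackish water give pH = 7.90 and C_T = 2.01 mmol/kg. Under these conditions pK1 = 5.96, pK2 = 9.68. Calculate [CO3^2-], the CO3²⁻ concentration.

[CO3²⁻] = 0.0324 mmol/kg

α₂ = 1 / (1 + [H⁺]/K2 + [H⁺]²/(K1K2)) = 1 / (1 + 10^+1.78 + 10^-0.16)
   = 1 / (1 + 60.256 + 0.69183) = 1/61.948 = 0.01614
[CO3²⁻] = α₂ × DIC = 0.01614 × 2.01 = 0.0324 mmol/kg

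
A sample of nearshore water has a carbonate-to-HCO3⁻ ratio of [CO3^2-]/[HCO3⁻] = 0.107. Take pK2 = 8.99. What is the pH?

pH = 8.02

From K2 = [H⁺][CO3^2-]/[HCO3⁻]:  pH = pK2 + log₁₀([CO3^2-]/[HCO3⁻])
log₁₀(0.107) = -0.971
pH = 8.99 + (-0.971) = 8.02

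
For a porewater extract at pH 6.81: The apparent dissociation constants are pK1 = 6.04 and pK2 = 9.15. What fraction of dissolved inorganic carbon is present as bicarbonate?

α₁ = 1 / (1 + [H⁺]/K1 + K2/[H⁺]) = 1 / (1 + 10^-0.77 + 10^-2.34)
   = 1 / (1 + 0.16982 + 0.0045709) = 1/1.1744 = 0.8515

α₁ = 0.852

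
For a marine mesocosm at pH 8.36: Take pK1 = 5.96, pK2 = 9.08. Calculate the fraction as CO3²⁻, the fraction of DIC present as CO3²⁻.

α₂ = 0.160

α₂ = 1 / (1 + [H⁺]/K2 + [H⁺]²/(K1K2)) = 1 / (1 + 10^+0.72 + 10^-1.68)
   = 1 / (1 + 5.2481 + 0.020893) = 1/6.2690 = 0.1595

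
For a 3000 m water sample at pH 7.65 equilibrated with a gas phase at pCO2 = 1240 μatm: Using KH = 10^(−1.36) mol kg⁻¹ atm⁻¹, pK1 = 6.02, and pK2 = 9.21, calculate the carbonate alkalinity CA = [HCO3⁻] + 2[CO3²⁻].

[CO2*] = KH · pCO2 = 10^(−1.36) × 1240×10^-6 = 5.413×10^-5 mol/kg
α₀ = 1/(1 + K1/[H⁺] + K1K2/[H⁺]²) = 1/(1 + 10^+1.63 + 10^+0.07) = 0.02231
DIC = [CO2*]/α₀ = 5.413×10^-5 / 0.02231 = 2.427 mmol/kg
CA = (α₁ + 2α₂)·DIC = (0.9515 + 2×0.02621) × 2.427 = 2.44 mmol/kg

CA = 2.44 mmol/kg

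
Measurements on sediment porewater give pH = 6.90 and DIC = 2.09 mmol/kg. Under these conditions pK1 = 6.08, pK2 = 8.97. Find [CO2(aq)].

α₀ = 1 / (1 + K1/[H⁺] + K1K2/[H⁺]²) = 1 / (1 + 10^+0.82 + 10^-1.25)
   = 1 / (1 + 6.6069 + 0.056234) = 1/7.6632 = 0.1305
[CO2*] = α₀ × DIC = 0.1305 × 2.09 = 0.273 mmol/kg

[CO2*] = 0.273 mmol/kg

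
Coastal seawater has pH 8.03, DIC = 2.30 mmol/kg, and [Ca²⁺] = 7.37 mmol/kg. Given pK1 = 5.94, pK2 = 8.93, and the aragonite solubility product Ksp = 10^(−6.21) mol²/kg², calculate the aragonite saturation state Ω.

α₂ = 1 / (1 + [H⁺]/K2 + [H⁺]²/(K1K2)) = 1 / (1 + 10^+0.90 + 10^-1.19)
   = 1 / (1 + 7.9433 + 0.064565) = 1/9.0078 = 0.1110
[CO3²⁻] = α₂ × DIC = 0.1110 × 2.30 = 0.2553 mmol/kg
Ksp = 10^(−6.21) = 6.166×10^-7
Ω = [Ca²⁺][CO3²⁻]/Ksp = (7.37×10^-3)(2.553×10^-4) / 6.166×10^-7 = 3.05

Ω = 3.05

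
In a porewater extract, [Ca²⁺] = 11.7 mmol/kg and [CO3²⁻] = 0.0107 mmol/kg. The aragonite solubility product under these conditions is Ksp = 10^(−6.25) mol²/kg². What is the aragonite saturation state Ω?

Ω = 0.223

Ksp = 10^(−6.25) = 5.623×10^-7
Ω = [Ca²⁺][CO3²⁻]/Ksp = (11.7×10^-3)(0.0107×10^-3) / 5.623×10^-7 = 0.223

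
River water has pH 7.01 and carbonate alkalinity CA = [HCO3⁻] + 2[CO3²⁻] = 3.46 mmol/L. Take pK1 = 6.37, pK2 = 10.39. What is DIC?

DIC = 4.25 mmol/L

CA = [HCO3⁻] + 2[CO3²⁻] = (α₁ + 2α₂)·DIC
At pH 7.01: [H⁺]/K1 = 10^-0.64 = 0.22909, K2/[H⁺] = 10^-3.38 = 0.00041687
α₁ = 1/(1 + 0.22909 + 0.00041687) = 1/1.2295 = 0.8133; α₂ = α₁·K2/[H⁺] = 0.0003391
α₁ + 2α₂ = 0.8140
DIC = CA / (α₁ + 2α₂) = 3.46 / 0.8140 = 4.25 mmol/L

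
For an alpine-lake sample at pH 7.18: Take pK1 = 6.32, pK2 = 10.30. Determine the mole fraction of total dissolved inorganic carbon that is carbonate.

α₂ = 1 / (1 + [H⁺]/K2 + [H⁺]²/(K1K2)) = 1 / (1 + 10^+3.12 + 10^+2.26)
   = 1 / (1 + 1318.3 + 181.97) = 1/1501.2 = 0.0006661

α₂ = 0.000666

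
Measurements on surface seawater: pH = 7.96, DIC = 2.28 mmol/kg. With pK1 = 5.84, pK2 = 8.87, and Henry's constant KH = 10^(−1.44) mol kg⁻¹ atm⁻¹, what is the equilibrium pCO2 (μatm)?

α₀ = 1 / (1 + K1/[H⁺] + K1K2/[H⁺]²) = 1 / (1 + 10^+2.12 + 10^+1.21)
   = 1 / (1 + 131.83 + 16.218) = 1/149.04 = 0.006709
[CO2*] = α₀ × DIC = 0.006709 × 2.28 = 0.01530 mmol/kg = 15.30 μmol/kg
pCO2 = [CO2*]/KH = 1.530×10^-5 / 3.631×10^-2 = 421 μatm

pCO2 = 421 μatm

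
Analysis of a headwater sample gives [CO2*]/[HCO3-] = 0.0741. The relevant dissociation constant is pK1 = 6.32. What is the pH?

pH = 7.45

From K1 = [H⁺][HCO3-]/[CO2*]:  pH = pK1 − log₁₀([CO2*]/[HCO3-])
log₁₀(0.0741) = -1.130
pH = 6.32 − (-1.130) = 7.45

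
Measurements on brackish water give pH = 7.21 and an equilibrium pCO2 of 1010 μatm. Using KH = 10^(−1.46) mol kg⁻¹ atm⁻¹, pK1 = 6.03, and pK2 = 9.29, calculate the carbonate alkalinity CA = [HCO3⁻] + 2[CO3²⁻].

[CO2*] = KH · pCO2 = 10^(−1.46) × 1010×10^-6 = 3.502×10^-5 mol/kg
α₀ = 1/(1 + K1/[H⁺] + K1K2/[H⁺]²) = 1/(1 + 10^+1.18 + 10^-0.90) = 0.06149
DIC = [CO2*]/α₀ = 3.502×10^-5 / 0.06149 = 0.5695 mmol/kg
CA = (α₁ + 2α₂)·DIC = (0.9308 + 2×0.007742) × 0.5695 = 0.539 mmol/kg

CA = 0.539 mmol/kg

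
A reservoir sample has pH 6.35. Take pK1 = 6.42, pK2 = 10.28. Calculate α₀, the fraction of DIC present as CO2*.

α₀ = 0.540

α₀ = 1 / (1 + K1/[H⁺] + K1K2/[H⁺]²) = 1 / (1 + 10^-0.07 + 10^-4.00)
   = 1 / (1 + 0.85114 + 0.00010000) = 1/1.8512 = 0.5402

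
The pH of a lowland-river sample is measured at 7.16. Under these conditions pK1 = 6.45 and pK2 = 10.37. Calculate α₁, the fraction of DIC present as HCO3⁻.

α₁ = 0.836

α₁ = 1 / (1 + [H⁺]/K1 + K2/[H⁺]) = 1 / (1 + 10^-0.71 + 10^-3.21)
   = 1 / (1 + 0.19498 + 0.00061660) = 1/1.1956 = 0.8364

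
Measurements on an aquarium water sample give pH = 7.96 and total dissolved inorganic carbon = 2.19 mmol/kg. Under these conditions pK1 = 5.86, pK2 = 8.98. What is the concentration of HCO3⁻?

[HCO3⁻] = 1.98 mmol/kg

α₁ = 1 / (1 + [H⁺]/K1 + K2/[H⁺]) = 1 / (1 + 10^-2.10 + 10^-1.02)
   = 1 / (1 + 0.0079433 + 0.095499) = 1/1.1034 = 0.9063
[HCO3⁻] = α₁ × DIC = 0.9063 × 2.19 = 1.98 mmol/kg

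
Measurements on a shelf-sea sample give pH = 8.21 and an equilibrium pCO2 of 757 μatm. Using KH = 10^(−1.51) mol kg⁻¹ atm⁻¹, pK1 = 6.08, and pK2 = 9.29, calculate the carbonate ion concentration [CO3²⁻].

[CO2*] = KH · pCO2 = 10^(−1.51) × 757×10^-6 = 2.339×10^-5 mol/kg
α₀ = 1/(1 + K1/[H⁺] + K1K2/[H⁺]²) = 1/(1 + 10^+2.13 + 10^+1.05) = 0.006797
DIC = [CO2*]/α₀ = 2.339×10^-5 / 0.006797 = 3.442 mmol/kg
[CO3²⁻] = α₂·DIC; α₂ = 0.07627, so [CO3²⁻] = 0.07627 × 3.442 = 0.262 mmol/kg

[CO3²⁻] = 0.262 mmol/kg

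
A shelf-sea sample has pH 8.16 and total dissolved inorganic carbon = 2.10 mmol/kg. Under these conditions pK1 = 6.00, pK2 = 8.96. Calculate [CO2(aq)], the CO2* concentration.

[CO2*] = 12.5 μmol/kg

α₀ = 1 / (1 + K1/[H⁺] + K1K2/[H⁺]²) = 1 / (1 + 10^+2.16 + 10^+1.36)
   = 1 / (1 + 144.54 + 22.909) = 1/168.45 = 0.005936
[CO2*] = α₀ × DIC = 0.005936 × 2.10 = 0.0125 mmol/kg = 12.5 μmol/kg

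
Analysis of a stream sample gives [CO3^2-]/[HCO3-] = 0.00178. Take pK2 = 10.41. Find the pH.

pH = 7.66

From K2 = [H⁺][CO3^2-]/[HCO3-]:  pH = pK2 + log₁₀([CO3^2-]/[HCO3-])
log₁₀(0.00178) = -2.750
pH = 10.41 + (-2.750) = 7.66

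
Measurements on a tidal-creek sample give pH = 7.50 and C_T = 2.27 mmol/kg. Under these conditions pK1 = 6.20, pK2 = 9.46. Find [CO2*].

[CO2*] = 0.107 mmol/kg

α₀ = 1 / (1 + K1/[H⁺] + K1K2/[H⁺]²) = 1 / (1 + 10^+1.30 + 10^-0.66)
   = 1 / (1 + 19.953 + 0.21878) = 1/21.171 = 0.04723
[CO2*] = α₀ × DIC = 0.04723 × 2.27 = 0.107 mmol/kg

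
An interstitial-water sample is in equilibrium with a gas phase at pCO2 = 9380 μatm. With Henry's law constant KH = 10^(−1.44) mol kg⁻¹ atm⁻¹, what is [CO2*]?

KH = 10^(−1.44) = 3.631×10^-2 mol kg⁻¹ atm⁻¹
[CO2*] = KH · pCO2 = 3.631×10^-2 × 9380×10^-6 atm = 3.41×10^-4 mol/kg

[CO2*] = 341 μmol/kg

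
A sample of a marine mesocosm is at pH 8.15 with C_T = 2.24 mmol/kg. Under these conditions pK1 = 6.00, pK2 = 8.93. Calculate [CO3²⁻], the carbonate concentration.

[CO3²⁻] = 0.317 mmol/kg

α₂ = 1 / (1 + [H⁺]/K2 + [H⁺]²/(K1K2)) = 1 / (1 + 10^+0.78 + 10^-1.37)
   = 1 / (1 + 6.0256 + 0.042658) = 1/7.0683 = 0.1415
[CO3²⁻] = α₂ × DIC = 0.1415 × 2.24 = 0.317 mmol/kg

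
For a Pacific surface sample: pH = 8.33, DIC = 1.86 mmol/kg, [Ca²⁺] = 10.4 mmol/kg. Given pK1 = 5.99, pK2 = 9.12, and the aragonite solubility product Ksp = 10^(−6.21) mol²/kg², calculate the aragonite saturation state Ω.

Ω = 4.36

α₂ = 1 / (1 + [H⁺]/K2 + [H⁺]²/(K1K2)) = 1 / (1 + 10^+0.79 + 10^-1.55)
   = 1 / (1 + 6.1660 + 0.028184) = 1/7.1941 = 0.1390
[CO3²⁻] = α₂ × DIC = 0.1390 × 1.86 = 0.2585 mmol/kg
Ksp = 10^(−6.21) = 6.166×10^-7
Ω = [Ca²⁺][CO3²⁻]/Ksp = (10.4×10^-3)(2.585×10^-4) / 6.166×10^-7 = 4.36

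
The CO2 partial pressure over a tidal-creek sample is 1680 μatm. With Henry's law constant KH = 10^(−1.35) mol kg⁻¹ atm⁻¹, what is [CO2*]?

[CO2*] = 75.0 μmol/kg

KH = 10^(−1.35) = 4.467×10^-2 mol kg⁻¹ atm⁻¹
[CO2*] = KH · pCO2 = 4.467×10^-2 × 1680×10^-6 atm = 7.50×10^-5 mol/kg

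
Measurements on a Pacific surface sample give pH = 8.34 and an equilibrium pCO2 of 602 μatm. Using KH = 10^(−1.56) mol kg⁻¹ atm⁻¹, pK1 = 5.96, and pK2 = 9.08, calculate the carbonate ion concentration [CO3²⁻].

[CO3²⁻] = 0.724 mmol/kg

[CO2*] = KH · pCO2 = 10^(−1.56) × 602×10^-6 = 1.658×10^-5 mol/kg
α₀ = 1/(1 + K1/[H⁺] + K1K2/[H⁺]²) = 1/(1 + 10^+2.38 + 10^+1.64) = 0.003515
DIC = [CO2*]/α₀ = 1.658×10^-5 / 0.003515 = 4.718 mmol/kg
[CO3²⁻] = α₂·DIC; α₂ = 0.1534, so [CO3²⁻] = 0.1534 × 4.718 = 0.724 mmol/kg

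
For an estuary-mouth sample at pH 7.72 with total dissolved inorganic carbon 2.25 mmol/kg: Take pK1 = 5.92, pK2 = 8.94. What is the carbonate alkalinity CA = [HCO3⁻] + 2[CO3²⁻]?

CA = [HCO3⁻] + 2[CO3²⁻] = (α₁ + 2α₂)·DIC
At pH 7.72: [H⁺]/K1 = 10^-1.80 = 0.015849, K2/[H⁺] = 10^-1.22 = 0.060256
α₁ = 1/(1 + 0.015849 + 0.060256) = 1/1.0761 = 0.9293; α₂ = α₁·K2/[H⁺] = 0.05599
α₁ + 2α₂ = 1.0413
CA = 1.0413 × 2.25 = 2.34 mmol/kg

CA = 2.34 mmol/kg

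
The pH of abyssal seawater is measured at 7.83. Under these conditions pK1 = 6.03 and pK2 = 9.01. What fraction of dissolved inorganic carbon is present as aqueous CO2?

α₀ = 0.0146

α₀ = 1 / (1 + K1/[H⁺] + K1K2/[H⁺]²) = 1 / (1 + 10^+1.80 + 10^+0.62)
   = 1 / (1 + 63.096 + 4.1687) = 1/68.264 = 0.01465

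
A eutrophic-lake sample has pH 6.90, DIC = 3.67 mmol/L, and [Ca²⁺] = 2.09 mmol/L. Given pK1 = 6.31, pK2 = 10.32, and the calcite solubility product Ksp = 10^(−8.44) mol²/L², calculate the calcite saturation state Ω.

α₂ = 1 / (1 + [H⁺]/K2 + [H⁺]²/(K1K2)) = 1 / (1 + 10^+3.42 + 10^+2.83)
   = 1 / (1 + 2630.3 + 676.08) = 1/3307.4 = 0.0003024
[CO3²⁻] = α₂ × DIC = 0.0003024 × 3.67 = 0.001110 mmol/L = 1.110 μmol/L
Ksp = 10^(−8.44) = 3.631×10^-9
Ω = [Ca²⁺][CO3²⁻]/Ksp = (2.09×10^-3)(1.110×10^-6) / 3.631×10^-9 = 0.639

Ω = 0.639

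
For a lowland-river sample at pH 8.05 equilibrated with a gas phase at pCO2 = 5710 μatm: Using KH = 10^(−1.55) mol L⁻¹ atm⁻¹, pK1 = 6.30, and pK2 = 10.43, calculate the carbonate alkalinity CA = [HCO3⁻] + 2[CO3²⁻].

[CO2*] = KH · pCO2 = 10^(−1.55) × 5710×10^-6 = 1.609×10^-4 mol/L
α₀ = 1/(1 + K1/[H⁺] + K1K2/[H⁺]²) = 1/(1 + 10^+1.75 + 10^-0.63) = 0.01740
DIC = [CO2*]/α₀ = 1.609×10^-4 / 0.01740 = 9.248 mmol/L
CA = (α₁ + 2α₂)·DIC = (0.9785 + 2×0.004079) × 9.248 = 9.13 mmol/L

CA = 9.13 mmol/L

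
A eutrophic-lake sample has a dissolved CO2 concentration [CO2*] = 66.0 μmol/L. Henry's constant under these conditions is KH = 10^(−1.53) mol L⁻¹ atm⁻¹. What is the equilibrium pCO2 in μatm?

KH = 10^(−1.53) = 2.951×10^-2 mol L⁻¹ atm⁻¹
pCO2 = [CO2*]/KH = 66.0×10^-6 / 2.951×10^-2 = 2.24×10^-3 atm = 2240 μatm

pCO2 = 2240 μatm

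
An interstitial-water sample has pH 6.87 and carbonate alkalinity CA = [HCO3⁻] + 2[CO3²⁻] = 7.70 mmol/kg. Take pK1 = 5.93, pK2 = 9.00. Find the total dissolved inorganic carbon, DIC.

CA = [HCO3⁻] + 2[CO3²⁻] = (α₁ + 2α₂)·DIC
At pH 6.87: [H⁺]/K1 = 10^-0.94 = 0.11482, K2/[H⁺] = 10^-2.13 = 0.0074131
α₁ = 1/(1 + 0.11482 + 0.0074131) = 1/1.1222 = 0.8911; α₂ = α₁·K2/[H⁺] = 0.006606
α₁ + 2α₂ = 0.9043
DIC = CA / (α₁ + 2α₂) = 7.70 / 0.9043 = 8.51 mmol/kg

DIC = 8.51 mmol/kg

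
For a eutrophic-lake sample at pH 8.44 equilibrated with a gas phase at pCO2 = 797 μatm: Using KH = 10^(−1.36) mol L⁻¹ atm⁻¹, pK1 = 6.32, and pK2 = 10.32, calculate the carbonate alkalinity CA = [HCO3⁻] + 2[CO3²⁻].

CA = 4.71 mmol/L

[CO2*] = KH · pCO2 = 10^(−1.36) × 797×10^-6 = 3.479×10^-5 mol/L
α₀ = 1/(1 + K1/[H⁺] + K1K2/[H⁺]²) = 1/(1 + 10^+2.12 + 10^+0.24) = 0.007431
DIC = [CO2*]/α₀ = 3.479×10^-5 / 0.007431 = 4.682 mmol/L
CA = (α₁ + 2α₂)·DIC = (0.9797 + 2×0.01291) × 4.682 = 4.71 mmol/L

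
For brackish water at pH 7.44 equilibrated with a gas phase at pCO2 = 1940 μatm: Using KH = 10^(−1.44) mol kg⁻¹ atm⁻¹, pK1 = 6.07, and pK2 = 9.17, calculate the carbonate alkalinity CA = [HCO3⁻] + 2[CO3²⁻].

[CO2*] = KH · pCO2 = 10^(−1.44) × 1940×10^-6 = 7.044×10^-5 mol/kg
α₀ = 1/(1 + K1/[H⁺] + K1K2/[H⁺]²) = 1/(1 + 10^+1.37 + 10^-0.36) = 0.04019
DIC = [CO2*]/α₀ = 7.044×10^-5 / 0.04019 = 1.752 mmol/kg
CA = (α₁ + 2α₂)·DIC = (0.9423 + 2×0.01755) × 1.752 = 1.71 mmol/kg

CA = 1.71 mmol/kg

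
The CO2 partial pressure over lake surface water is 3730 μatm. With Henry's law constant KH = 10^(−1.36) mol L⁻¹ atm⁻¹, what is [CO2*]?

[CO2*] = 163 μmol/L

KH = 10^(−1.36) = 4.365×10^-2 mol L⁻¹ atm⁻¹
[CO2*] = KH · pCO2 = 4.365×10^-2 × 3730×10^-6 atm = 1.63×10^-4 mol/L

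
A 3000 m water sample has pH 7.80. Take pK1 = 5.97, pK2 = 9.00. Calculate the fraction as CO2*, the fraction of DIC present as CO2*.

α₀ = 1 / (1 + K1/[H⁺] + K1K2/[H⁺]²) = 1 / (1 + 10^+1.83 + 10^+0.63)
   = 1 / (1 + 67.608 + 4.2658) = 1/72.874 = 0.01372

α₀ = 0.0137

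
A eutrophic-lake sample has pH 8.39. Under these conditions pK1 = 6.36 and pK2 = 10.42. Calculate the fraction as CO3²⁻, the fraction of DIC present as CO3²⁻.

α₂ = 1 / (1 + [H⁺]/K2 + [H⁺]²/(K1K2)) = 1 / (1 + 10^+2.03 + 10^+0.00)
   = 1 / (1 + 107.15 + 1.0000) = 1/109.15 = 0.009162

α₂ = 0.00916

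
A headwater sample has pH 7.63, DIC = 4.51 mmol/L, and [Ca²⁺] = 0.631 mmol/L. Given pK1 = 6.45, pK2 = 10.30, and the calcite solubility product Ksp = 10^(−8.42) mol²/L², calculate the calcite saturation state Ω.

α₂ = 1 / (1 + [H⁺]/K2 + [H⁺]²/(K1K2)) = 1 / (1 + 10^+2.67 + 10^+1.49)
   = 1 / (1 + 467.74 + 30.903) = 1/499.64 = 0.002001
[CO3²⁻] = α₂ × DIC = 0.002001 × 4.51 = 0.009027 mmol/L = 9.027 μmol/L
Ksp = 10^(−8.42) = 3.802×10^-9
Ω = [Ca²⁺][CO3²⁻]/Ksp = (0.631×10^-3)(9.027×10^-6) / 3.802×10^-9 = 1.50

Ω = 1.50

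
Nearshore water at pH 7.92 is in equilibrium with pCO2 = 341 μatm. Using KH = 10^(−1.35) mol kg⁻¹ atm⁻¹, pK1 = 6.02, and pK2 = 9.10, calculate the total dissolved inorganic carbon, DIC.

[CO2*] = KH · pCO2 = 10^(−1.35) × 341×10^-6 = 1.523×10^-5 mol/kg
α₀ = 1/(1 + K1/[H⁺] + K1K2/[H⁺]²) = 1/(1 + 10^+1.90 + 10^+0.72) = 0.01167
DIC = [CO2*]/α₀ = 1.523×10^-5 / 0.01167 = 1.31 mmol/kg

DIC = 1.31 mmol/kg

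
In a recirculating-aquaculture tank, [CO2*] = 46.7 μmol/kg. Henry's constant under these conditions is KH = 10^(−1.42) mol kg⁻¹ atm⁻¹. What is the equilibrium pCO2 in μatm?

pCO2 = 1230 μatm

KH = 10^(−1.42) = 3.802×10^-2 mol kg⁻¹ atm⁻¹
pCO2 = [CO2*]/KH = 46.7×10^-6 / 3.802×10^-2 = 1.23×10^-3 atm = 1230 μatm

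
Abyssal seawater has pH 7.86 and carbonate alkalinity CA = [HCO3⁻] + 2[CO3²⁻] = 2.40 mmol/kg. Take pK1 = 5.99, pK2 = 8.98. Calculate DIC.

CA = [HCO3⁻] + 2[CO3²⁻] = (α₁ + 2α₂)·DIC
At pH 7.86: [H⁺]/K1 = 10^-1.87 = 0.013490, K2/[H⁺] = 10^-1.12 = 0.075858
α₁ = 1/(1 + 0.013490 + 0.075858) = 1/1.0893 = 0.9180; α₂ = α₁·K2/[H⁺] = 0.06964
α₁ + 2α₂ = 1.0573
DIC = CA / (α₁ + 2α₂) = 2.40 / 1.0573 = 2.27 mmol/kg

DIC = 2.27 mmol/kg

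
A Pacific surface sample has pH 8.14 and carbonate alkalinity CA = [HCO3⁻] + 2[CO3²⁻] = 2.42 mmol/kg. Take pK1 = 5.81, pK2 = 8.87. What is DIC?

DIC = 2.10 mmol/kg

CA = [HCO3⁻] + 2[CO3²⁻] = (α₁ + 2α₂)·DIC
At pH 8.14: [H⁺]/K1 = 10^-2.33 = 0.0046774, K2/[H⁺] = 10^-0.73 = 0.18621
α₁ = 1/(1 + 0.0046774 + 0.18621) = 1/1.1909 = 0.8397; α₂ = α₁·K2/[H⁺] = 0.1564
α₁ + 2α₂ = 1.1524
DIC = CA / (α₁ + 2α₂) = 2.42 / 1.1524 = 2.10 mmol/kg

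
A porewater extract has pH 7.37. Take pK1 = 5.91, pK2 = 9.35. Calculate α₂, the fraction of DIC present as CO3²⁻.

α₂ = 1 / (1 + [H⁺]/K2 + [H⁺]²/(K1K2)) = 1 / (1 + 10^+1.98 + 10^+0.52)
   = 1 / (1 + 95.499 + 3.3113) = 1/99.811 = 0.01002

α₂ = 0.0100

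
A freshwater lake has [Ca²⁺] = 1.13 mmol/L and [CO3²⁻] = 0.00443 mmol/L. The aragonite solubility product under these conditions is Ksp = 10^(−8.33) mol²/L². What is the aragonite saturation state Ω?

Ksp = 10^(−8.33) = 4.677×10^-9
Ω = [Ca²⁺][CO3²⁻]/Ksp = (1.13×10^-3)(0.00443×10^-3) / 4.677×10^-9 = 1.07

Ω = 1.07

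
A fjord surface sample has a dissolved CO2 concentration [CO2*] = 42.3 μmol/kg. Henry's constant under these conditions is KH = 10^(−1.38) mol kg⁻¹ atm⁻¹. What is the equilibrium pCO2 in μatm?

KH = 10^(−1.38) = 4.169×10^-2 mol kg⁻¹ atm⁻¹
pCO2 = [CO2*]/KH = 42.3×10^-6 / 4.169×10^-2 = 1.01×10^-3 atm = 1010 μatm

pCO2 = 1010 μatm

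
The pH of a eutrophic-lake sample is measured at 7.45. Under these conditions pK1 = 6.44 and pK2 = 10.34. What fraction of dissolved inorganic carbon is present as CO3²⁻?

α₂ = 1 / (1 + [H⁺]/K2 + [H⁺]²/(K1K2)) = 1 / (1 + 10^+2.89 + 10^+1.88)
   = 1 / (1 + 776.25 + 75.858) = 1/853.10 = 0.001172

α₂ = 0.00117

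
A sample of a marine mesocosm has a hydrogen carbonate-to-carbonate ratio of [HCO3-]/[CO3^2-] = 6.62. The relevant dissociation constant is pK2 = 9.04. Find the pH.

pH = 8.22

From K2 = [H⁺][CO3^2-]/[HCO3-]:  pH = pK2 − log₁₀([HCO3-]/[CO3^2-])
log₁₀(6.62) = +0.821
pH = 9.04 − (+0.821) = 8.22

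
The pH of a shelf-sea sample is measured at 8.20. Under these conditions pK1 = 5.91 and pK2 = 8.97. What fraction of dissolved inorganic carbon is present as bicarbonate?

α₁ = 1 / (1 + [H⁺]/K1 + K2/[H⁺]) = 1 / (1 + 10^-2.29 + 10^-0.77)
   = 1 / (1 + 0.0051286 + 0.16982) = 1/1.1750 = 0.8511

α₁ = 0.851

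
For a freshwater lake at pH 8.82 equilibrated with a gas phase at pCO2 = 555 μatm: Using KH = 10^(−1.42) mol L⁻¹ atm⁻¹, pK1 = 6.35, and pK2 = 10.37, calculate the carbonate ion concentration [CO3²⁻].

[CO2*] = KH · pCO2 = 10^(−1.42) × 555×10^-6 = 2.110×10^-5 mol/L
α₀ = 1/(1 + K1/[H⁺] + K1K2/[H⁺]²) = 1/(1 + 10^+2.47 + 10^+0.92) = 0.003285
DIC = [CO2*]/α₀ = 2.110×10^-5 / 0.003285 = 6.424 mmol/L
[CO3²⁻] = α₂·DIC; α₂ = 0.02732, so [CO3²⁻] = 0.02732 × 6.424 = 0.176 mmol/L

[CO3²⁻] = 0.176 mmol/L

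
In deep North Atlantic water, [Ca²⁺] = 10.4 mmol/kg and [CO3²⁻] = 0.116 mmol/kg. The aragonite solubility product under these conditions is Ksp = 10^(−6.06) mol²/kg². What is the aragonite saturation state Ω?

Ω = 1.39

Ksp = 10^(−6.06) = 8.710×10^-7
Ω = [Ca²⁺][CO3²⁻]/Ksp = (10.4×10^-3)(0.116×10^-3) / 8.710×10^-7 = 1.39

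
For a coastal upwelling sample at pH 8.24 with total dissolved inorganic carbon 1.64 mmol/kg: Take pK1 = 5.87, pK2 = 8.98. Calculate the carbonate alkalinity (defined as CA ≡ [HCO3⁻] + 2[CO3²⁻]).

CA = [HCO3⁻] + 2[CO3²⁻] = (α₁ + 2α₂)·DIC
At pH 8.24: [H⁺]/K1 = 10^-2.37 = 0.0042658, K2/[H⁺] = 10^-0.74 = 0.18197
α₁ = 1/(1 + 0.0042658 + 0.18197) = 1/1.1862 = 0.8430; α₂ = α₁·K2/[H⁺] = 0.1534
α₁ + 2α₂ = 1.1498
CA = 1.1498 × 1.64 = 1.89 mmol/kg

CA = 1.89 mmol/kg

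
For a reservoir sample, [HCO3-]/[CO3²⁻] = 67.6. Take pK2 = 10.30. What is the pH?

From K2 = [H⁺][CO3²⁻]/[HCO3-]:  pH = pK2 − log₁₀([HCO3-]/[CO3²⁻])
log₁₀(67.6) = +1.830
pH = 10.30 − (+1.830) = 8.47

pH = 8.47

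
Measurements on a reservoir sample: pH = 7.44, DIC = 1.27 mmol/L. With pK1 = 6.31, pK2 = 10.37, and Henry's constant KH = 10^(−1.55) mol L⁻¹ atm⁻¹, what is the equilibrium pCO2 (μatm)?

α₀ = 1 / (1 + K1/[H⁺] + K1K2/[H⁺]²) = 1 / (1 + 10^+1.13 + 10^-1.80)
   = 1 / (1 + 13.490 + 0.015849) = 1/14.505 = 0.06894
[CO2*] = α₀ × DIC = 0.06894 × 1.27 = 0.08755 mmol/L
pCO2 = [CO2*]/KH = 8.755×10^-5 / 2.818×10^-2 = 3110 μatm

pCO2 = 3110 μatm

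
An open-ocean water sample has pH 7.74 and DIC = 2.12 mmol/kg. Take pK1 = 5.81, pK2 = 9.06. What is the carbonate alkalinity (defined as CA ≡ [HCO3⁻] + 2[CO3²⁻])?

CA = [HCO3⁻] + 2[CO3²⁻] = (α₁ + 2α₂)·DIC
At pH 7.74: [H⁺]/K1 = 10^-1.93 = 0.011749, K2/[H⁺] = 10^-1.32 = 0.047863
α₁ = 1/(1 + 0.011749 + 0.047863) = 1/1.0596 = 0.9437; α₂ = α₁·K2/[H⁺] = 0.04517
α₁ + 2α₂ = 1.0341
CA = 1.0341 × 2.12 = 2.19 mmol/kg

CA = 2.19 mmol/kg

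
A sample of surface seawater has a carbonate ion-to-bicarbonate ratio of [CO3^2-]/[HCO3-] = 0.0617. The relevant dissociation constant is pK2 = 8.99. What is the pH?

From K2 = [H⁺][CO3^2-]/[HCO3-]:  pH = pK2 + log₁₀([CO3^2-]/[HCO3-])
log₁₀(0.0617) = -1.210
pH = 8.99 + (-1.210) = 7.78

pH = 7.78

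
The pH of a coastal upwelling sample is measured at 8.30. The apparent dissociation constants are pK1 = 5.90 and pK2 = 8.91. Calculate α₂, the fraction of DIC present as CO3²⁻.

α₂ = 0.196

α₂ = 1 / (1 + [H⁺]/K2 + [H⁺]²/(K1K2)) = 1 / (1 + 10^+0.61 + 10^-1.79)
   = 1 / (1 + 4.0738 + 0.016218) = 1/5.0900 = 0.1965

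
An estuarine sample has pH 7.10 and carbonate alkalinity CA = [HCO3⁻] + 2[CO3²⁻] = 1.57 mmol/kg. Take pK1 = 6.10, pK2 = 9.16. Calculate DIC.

DIC = 1.71 mmol/kg

CA = [HCO3⁻] + 2[CO3²⁻] = (α₁ + 2α₂)·DIC
At pH 7.10: [H⁺]/K1 = 10^-1.00 = 0.10000, K2/[H⁺] = 10^-2.06 = 0.0087096
α₁ = 1/(1 + 0.10000 + 0.0087096) = 1/1.1087 = 0.9019; α₂ = α₁·K2/[H⁺] = 0.007856
α₁ + 2α₂ = 0.9177
DIC = CA / (α₁ + 2α₂) = 1.57 / 0.9177 = 1.71 mmol/kg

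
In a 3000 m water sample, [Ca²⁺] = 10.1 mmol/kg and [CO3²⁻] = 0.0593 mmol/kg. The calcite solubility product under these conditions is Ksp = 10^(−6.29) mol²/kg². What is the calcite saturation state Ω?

Ω = 1.17

Ksp = 10^(−6.29) = 5.129×10^-7
Ω = [Ca²⁺][CO3²⁻]/Ksp = (10.1×10^-3)(0.0593×10^-3) / 5.129×10^-7 = 1.17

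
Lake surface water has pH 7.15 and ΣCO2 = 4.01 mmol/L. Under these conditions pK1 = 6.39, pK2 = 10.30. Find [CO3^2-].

[CO3²⁻] = 2.42 μmol/L

α₂ = 1 / (1 + [H⁺]/K2 + [H⁺]²/(K1K2)) = 1 / (1 + 10^+3.15 + 10^+2.39)
   = 1 / (1 + 1412.5 + 245.47) = 1/1659.0 = 0.0006028
[CO3²⁻] = α₂ × DIC = 0.0006028 × 4.01 = 0.00242 mmol/L = 2.42 μmol/L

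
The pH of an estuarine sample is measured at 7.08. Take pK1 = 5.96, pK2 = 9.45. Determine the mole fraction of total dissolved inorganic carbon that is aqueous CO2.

α₀ = 1 / (1 + K1/[H⁺] + K1K2/[H⁺]²) = 1 / (1 + 10^+1.12 + 10^-1.25)
   = 1 / (1 + 13.183 + 0.056234) = 1/14.239 = 0.07023

α₀ = 0.0702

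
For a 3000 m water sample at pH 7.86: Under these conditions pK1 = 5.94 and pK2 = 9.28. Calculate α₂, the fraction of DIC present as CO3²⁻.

α₂ = 0.0362

α₂ = 1 / (1 + [H⁺]/K2 + [H⁺]²/(K1K2)) = 1 / (1 + 10^+1.42 + 10^-0.50)
   = 1 / (1 + 26.303 + 0.31623) = 1/27.619 = 0.03621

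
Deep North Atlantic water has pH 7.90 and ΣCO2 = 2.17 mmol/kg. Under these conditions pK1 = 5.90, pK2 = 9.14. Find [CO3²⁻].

α₂ = 1 / (1 + [H⁺]/K2 + [H⁺]²/(K1K2)) = 1 / (1 + 10^+1.24 + 10^-0.76)
   = 1 / (1 + 17.378 + 0.17378) = 1/18.552 = 0.05390
[CO3²⁻] = α₂ × DIC = 0.05390 × 2.17 = 0.117 mmol/kg

[CO3²⁻] = 0.117 mmol/kg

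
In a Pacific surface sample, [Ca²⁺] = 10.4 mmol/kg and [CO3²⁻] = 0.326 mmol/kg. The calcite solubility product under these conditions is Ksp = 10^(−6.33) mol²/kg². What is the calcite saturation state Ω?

Ksp = 10^(−6.33) = 4.677×10^-7
Ω = [Ca²⁺][CO3²⁻]/Ksp = (10.4×10^-3)(0.326×10^-3) / 4.677×10^-7 = 7.25

Ω = 7.25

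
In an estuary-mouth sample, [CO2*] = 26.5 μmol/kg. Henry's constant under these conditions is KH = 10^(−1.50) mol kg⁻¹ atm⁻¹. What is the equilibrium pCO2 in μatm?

pCO2 = 838 μatm

KH = 10^(−1.50) = 3.162×10^-2 mol kg⁻¹ atm⁻¹
pCO2 = [CO2*]/KH = 26.5×10^-6 / 3.162×10^-2 = 8.38×10^-4 atm = 838 μatm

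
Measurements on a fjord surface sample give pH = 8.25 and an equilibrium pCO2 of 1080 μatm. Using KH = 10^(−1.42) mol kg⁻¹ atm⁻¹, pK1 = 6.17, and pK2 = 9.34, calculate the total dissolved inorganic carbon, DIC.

[CO2*] = KH · pCO2 = 10^(−1.42) × 1080×10^-6 = 4.106×10^-5 mol/kg
α₀ = 1/(1 + K1/[H⁺] + K1K2/[H⁺]²) = 1/(1 + 10^+2.08 + 10^+0.99) = 0.007634
DIC = [CO2*]/α₀ = 4.106×10^-5 / 0.007634 = 5.38 mmol/kg

DIC = 5.38 mmol/kg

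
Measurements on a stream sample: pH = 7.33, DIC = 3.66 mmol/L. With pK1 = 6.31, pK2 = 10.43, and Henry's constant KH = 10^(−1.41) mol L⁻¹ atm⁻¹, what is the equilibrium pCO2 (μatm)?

pCO2 = 8200 μatm

α₀ = 1 / (1 + K1/[H⁺] + K1K2/[H⁺]²) = 1 / (1 + 10^+1.02 + 10^-2.08)
   = 1 / (1 + 10.471 + 0.0083176) = 1/11.480 = 0.08711
[CO2*] = α₀ × DIC = 0.08711 × 3.66 = 0.3188 mmol/L
pCO2 = [CO2*]/KH = 3.188×10^-4 / 3.890×10^-2 = 8200 μatm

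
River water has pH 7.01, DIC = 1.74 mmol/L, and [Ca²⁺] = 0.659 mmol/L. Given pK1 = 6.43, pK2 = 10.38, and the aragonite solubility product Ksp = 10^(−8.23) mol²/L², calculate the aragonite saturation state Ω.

α₂ = 1 / (1 + [H⁺]/K2 + [H⁺]²/(K1K2)) = 1 / (1 + 10^+3.37 + 10^+2.79)
   = 1 / (1 + 2344.2 + 616.60) = 1/2961.8 = 0.0003376
[CO3²⁻] = α₂ × DIC = 0.0003376 × 1.74 = 0.0005875 mmol/L = 0.5875 μmol/L
Ksp = 10^(−8.23) = 5.888×10^-9
Ω = [Ca²⁺][CO3²⁻]/Ksp = (0.659×10^-3)(5.875×10^-7) / 5.888×10^-9 = 0.0657

Ω = 0.0657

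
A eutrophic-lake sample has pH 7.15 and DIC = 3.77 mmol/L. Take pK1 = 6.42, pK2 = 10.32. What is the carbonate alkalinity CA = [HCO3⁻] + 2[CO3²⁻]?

CA = [HCO3⁻] + 2[CO3²⁻] = (α₁ + 2α₂)·DIC
At pH 7.15: [H⁺]/K1 = 10^-0.73 = 0.18621, K2/[H⁺] = 10^-3.17 = 0.00067608
α₁ = 1/(1 + 0.18621 + 0.00067608) = 1/1.1869 = 0.8425; α₂ = α₁·K2/[H⁺] = 0.0005696
α₁ + 2α₂ = 0.8437
CA = 0.8437 × 3.77 = 3.18 mmol/L

CA = 3.18 mmol/L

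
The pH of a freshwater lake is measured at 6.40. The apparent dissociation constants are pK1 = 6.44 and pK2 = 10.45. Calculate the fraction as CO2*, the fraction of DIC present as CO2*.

α₀ = 1 / (1 + K1/[H⁺] + K1K2/[H⁺]²) = 1 / (1 + 10^-0.04 + 10^-4.09)
   = 1 / (1 + 0.91201 + 8.1283×10^-5) = 1/1.9121 = 0.5230

α₀ = 0.523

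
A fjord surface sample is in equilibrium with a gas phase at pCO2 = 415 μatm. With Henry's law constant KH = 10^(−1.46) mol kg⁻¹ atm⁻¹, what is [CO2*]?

KH = 10^(−1.46) = 3.467×10^-2 mol kg⁻¹ atm⁻¹
[CO2*] = KH · pCO2 = 3.467×10^-2 × 415×10^-6 atm = 1.44×10^-5 mol/kg

[CO2*] = 14.4 μmol/kg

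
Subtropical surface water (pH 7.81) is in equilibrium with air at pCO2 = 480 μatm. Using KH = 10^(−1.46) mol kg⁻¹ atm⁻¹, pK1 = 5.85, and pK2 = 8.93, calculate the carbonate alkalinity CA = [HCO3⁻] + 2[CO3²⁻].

CA = 1.75 mmol/kg

[CO2*] = KH · pCO2 = 10^(−1.46) × 480×10^-6 = 1.664×10^-5 mol/kg
α₀ = 1/(1 + K1/[H⁺] + K1K2/[H⁺]²) = 1/(1 + 10^+1.96 + 10^+0.84) = 0.01009
DIC = [CO2*]/α₀ = 1.664×10^-5 / 0.01009 = 1.650 mmol/kg
CA = (α₁ + 2α₂)·DIC = (0.9201 + 2×0.06980) × 1.650 = 1.75 mmol/kg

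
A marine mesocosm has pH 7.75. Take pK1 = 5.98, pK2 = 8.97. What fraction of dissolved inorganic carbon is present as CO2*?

α₀ = 1 / (1 + K1/[H⁺] + K1K2/[H⁺]²) = 1 / (1 + 10^+1.77 + 10^+0.55)
   = 1 / (1 + 58.884 + 3.5481) = 1/63.432 = 0.01576

α₀ = 0.0158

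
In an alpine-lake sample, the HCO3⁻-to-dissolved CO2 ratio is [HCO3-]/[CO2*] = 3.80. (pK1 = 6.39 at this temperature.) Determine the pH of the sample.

pH = 6.97

From K1 = [H⁺][HCO3-]/[CO2*]:  pH = pK1 + log₁₀([HCO3-]/[CO2*])
log₁₀(3.80) = +0.580
pH = 6.39 + (+0.580) = 6.97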